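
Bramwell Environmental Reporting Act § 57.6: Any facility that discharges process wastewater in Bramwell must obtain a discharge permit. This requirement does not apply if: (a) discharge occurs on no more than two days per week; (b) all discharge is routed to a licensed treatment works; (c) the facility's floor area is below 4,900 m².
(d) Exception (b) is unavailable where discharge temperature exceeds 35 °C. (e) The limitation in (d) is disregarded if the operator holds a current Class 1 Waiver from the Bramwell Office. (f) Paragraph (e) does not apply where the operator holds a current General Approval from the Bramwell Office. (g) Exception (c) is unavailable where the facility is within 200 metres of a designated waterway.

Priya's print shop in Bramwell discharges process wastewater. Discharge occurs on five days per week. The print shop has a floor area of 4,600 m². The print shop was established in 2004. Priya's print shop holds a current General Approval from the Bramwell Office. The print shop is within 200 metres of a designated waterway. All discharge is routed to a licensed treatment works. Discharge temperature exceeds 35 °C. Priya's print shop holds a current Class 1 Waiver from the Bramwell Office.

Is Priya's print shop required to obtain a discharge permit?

Yes — Priya's print shop must obtain a discharge permit.

Exception (a) fails — discharge occurs on five days per week.
Exception (b): discharge is routed to a licensed treatment works — every condition holds. But applying paragraphs (d)–(f): (d) operates — discharge temperature exceeds 35 °C. (e) would limit (d) — a current Class 1 Waiver is held — but (f) sets (e) aside: (f) operates against (e): a current General Approval is held. So (b) is unavailable.
Exception (c) is satisfied on its face — the facility's floor area is 4,600 m², below the 4,900 m² limit. Turning to paragraph (g): (g) operates against (c): the print shop is within 200 m of a designated waterway. Exception (c) does not apply.
No exception applies. The general rule governs.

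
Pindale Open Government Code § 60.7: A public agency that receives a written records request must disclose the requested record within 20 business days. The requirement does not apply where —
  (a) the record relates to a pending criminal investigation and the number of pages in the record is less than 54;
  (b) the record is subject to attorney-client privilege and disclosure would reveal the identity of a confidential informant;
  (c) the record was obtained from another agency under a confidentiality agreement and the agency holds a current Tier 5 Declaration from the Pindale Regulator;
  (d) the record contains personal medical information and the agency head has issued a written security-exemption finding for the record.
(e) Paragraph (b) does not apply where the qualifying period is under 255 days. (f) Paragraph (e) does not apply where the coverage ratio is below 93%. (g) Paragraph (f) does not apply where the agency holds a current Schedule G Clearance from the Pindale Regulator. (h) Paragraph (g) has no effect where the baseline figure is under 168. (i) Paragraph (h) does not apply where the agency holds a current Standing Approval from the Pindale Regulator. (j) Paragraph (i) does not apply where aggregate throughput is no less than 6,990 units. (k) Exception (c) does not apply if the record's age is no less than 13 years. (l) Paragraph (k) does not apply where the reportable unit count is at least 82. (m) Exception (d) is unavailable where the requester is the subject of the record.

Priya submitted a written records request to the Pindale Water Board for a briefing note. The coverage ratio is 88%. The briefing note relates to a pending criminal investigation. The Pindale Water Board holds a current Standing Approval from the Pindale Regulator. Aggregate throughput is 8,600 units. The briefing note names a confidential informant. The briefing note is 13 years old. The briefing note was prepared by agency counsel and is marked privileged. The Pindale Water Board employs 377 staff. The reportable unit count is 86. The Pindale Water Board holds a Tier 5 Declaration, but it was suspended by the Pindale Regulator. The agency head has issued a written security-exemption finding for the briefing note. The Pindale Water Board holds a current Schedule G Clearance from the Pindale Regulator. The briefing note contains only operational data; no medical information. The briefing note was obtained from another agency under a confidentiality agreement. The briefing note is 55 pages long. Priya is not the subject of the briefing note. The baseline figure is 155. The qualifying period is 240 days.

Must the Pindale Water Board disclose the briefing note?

Exception (a) requires that the number of pages in the record is less than 54; but the number of pages in the record is 55, not less than 54, so (a) is unavailable.
Exception (b)'s conditions are all satisfied: the briefing note is privileged; the briefing note names a confidential informant. Under paragraphs (e)–(j): (e) is engaged (the qualifying period is 240 days, under the 255 days limit), but is itself disapplied by (f): (f) is engaged — the coverage ratio is 88%, below the 93% limit. (g) would limit (f) — a current Schedule G Clearance is held — but (h) sets (g) aside: (h) is engaged — the baseline figure is 155, under the 168 limit. (i) applies (a current Standing Approval is held), but is overridden by (j): (j) operates against (i): aggregate throughput is 8,600 units, meeting the 6,990 units threshold. Exception (b) stands.
Exception (c) does not apply: there is no Tier 5 Declaration in force.
Exception (d) fails — the briefing note contains only operational data.

No — exception (b) applies; the Pindale Water Board is not required to disclose the briefing note.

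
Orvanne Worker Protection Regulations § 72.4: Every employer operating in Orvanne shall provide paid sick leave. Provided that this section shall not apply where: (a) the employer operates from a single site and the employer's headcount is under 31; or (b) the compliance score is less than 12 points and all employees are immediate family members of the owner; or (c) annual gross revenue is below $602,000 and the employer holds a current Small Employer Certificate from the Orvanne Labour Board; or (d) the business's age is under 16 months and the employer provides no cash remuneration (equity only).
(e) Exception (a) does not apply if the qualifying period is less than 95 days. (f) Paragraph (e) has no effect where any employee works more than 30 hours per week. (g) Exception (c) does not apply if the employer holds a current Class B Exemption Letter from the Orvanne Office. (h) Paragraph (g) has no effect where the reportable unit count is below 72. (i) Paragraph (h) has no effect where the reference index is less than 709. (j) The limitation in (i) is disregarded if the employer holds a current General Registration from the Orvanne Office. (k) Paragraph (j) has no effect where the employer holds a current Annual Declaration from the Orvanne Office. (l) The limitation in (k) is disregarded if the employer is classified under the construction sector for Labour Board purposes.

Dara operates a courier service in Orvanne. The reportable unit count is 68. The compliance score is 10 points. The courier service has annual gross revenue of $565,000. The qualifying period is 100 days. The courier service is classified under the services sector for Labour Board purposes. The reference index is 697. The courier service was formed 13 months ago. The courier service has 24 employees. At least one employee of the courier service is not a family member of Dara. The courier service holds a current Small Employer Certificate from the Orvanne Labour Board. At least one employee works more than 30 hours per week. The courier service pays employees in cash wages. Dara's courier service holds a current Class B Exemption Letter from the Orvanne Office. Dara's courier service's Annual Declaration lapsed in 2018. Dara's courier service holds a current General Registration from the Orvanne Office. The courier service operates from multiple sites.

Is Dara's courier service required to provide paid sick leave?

No — exception (c) applies; Dara's courier service is not required to provide paid sick leave.

Exception (a) requires that the employer operates from a single site; but the employer operates from multiple sites, so (a) is unavailable.
Exception (b) does not apply: at least one employee is not a family member.
Exception (c): annual gross revenue is $565,000, below the $602,000 limit; a current Small Employer Certificate is held — every condition holds. Under paragraphs (g)–(l): (g) would limit (c) — a current Class B Exemption Letter is held — but (h) sets (g) aside: (h) is triggered — the reportable unit count is 68, below the 72 limit. (i) would limit (h) — the reference index is 697, less than the 709 limit — but (j) sets (i) aside: (j) operates against (i): a current General Registration is held. (k), which would lift (j), does not operate here — no current Annual Declaration is held. So (c) applies.
Exception (d) does not apply: employees are paid cash wages.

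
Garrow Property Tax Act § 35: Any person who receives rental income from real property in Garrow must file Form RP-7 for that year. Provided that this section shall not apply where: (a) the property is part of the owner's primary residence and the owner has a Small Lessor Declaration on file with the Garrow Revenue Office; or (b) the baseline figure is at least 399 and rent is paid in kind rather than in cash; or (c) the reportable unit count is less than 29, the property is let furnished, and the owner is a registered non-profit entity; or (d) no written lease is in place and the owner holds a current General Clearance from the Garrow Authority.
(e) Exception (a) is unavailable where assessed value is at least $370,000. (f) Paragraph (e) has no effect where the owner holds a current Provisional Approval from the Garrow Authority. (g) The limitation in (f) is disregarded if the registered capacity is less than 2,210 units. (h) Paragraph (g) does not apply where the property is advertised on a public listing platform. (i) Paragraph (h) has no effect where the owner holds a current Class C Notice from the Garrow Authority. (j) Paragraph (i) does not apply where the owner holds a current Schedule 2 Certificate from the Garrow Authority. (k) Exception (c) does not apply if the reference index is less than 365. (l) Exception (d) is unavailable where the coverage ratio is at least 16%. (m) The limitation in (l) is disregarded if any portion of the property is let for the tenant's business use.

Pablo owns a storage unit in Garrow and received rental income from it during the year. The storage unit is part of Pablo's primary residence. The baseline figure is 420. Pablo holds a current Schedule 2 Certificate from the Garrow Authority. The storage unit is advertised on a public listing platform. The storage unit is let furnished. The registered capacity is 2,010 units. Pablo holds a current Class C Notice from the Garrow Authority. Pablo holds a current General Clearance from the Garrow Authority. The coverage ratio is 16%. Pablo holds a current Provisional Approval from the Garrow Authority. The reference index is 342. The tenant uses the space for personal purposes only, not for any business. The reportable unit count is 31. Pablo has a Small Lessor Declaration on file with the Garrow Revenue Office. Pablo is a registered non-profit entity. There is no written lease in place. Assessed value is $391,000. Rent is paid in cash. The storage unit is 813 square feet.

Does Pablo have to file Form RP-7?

No — exception (a) applies; Pablo is not required to file Form RP-7.

Exception (a): the storage unit is part of the primary residence; a Small Lessor Declaration is on file — every condition holds. Applying paragraphs (e)–(j): (e) operates (assessed value is $391,000, meeting the $370,000 threshold), but is set aside by (f): (f) operates against (e): a current Provisional Approval is held. (g) would limit (f) — the registered capacity is 2,010 units, less than the 2,210 units limit — but (h) sets (g) aside: (h) applies — the property is publicly advertised. (i) applies (a current Class C Notice is held), but is itself disapplied by (j): (j) applies — a current Schedule 2 Certificate is held. (a) remains available.
Exception (b) fails — rent is paid in cash.
Exception (c) requires that the reportable unit count is less than 29; but the reportable unit count is 31, not less than 29, so (c) is unavailable.
Exception (d): there is no written lease; a current General Clearance is held — every condition holds. Turning to paragraphs (l)–(m): (l) is engaged — the coverage ratio is 16%, meeting the 16% threshold. (m) is inapplicable (the space is used for personal purposes only), so (l) stands. Exception (d) does not apply.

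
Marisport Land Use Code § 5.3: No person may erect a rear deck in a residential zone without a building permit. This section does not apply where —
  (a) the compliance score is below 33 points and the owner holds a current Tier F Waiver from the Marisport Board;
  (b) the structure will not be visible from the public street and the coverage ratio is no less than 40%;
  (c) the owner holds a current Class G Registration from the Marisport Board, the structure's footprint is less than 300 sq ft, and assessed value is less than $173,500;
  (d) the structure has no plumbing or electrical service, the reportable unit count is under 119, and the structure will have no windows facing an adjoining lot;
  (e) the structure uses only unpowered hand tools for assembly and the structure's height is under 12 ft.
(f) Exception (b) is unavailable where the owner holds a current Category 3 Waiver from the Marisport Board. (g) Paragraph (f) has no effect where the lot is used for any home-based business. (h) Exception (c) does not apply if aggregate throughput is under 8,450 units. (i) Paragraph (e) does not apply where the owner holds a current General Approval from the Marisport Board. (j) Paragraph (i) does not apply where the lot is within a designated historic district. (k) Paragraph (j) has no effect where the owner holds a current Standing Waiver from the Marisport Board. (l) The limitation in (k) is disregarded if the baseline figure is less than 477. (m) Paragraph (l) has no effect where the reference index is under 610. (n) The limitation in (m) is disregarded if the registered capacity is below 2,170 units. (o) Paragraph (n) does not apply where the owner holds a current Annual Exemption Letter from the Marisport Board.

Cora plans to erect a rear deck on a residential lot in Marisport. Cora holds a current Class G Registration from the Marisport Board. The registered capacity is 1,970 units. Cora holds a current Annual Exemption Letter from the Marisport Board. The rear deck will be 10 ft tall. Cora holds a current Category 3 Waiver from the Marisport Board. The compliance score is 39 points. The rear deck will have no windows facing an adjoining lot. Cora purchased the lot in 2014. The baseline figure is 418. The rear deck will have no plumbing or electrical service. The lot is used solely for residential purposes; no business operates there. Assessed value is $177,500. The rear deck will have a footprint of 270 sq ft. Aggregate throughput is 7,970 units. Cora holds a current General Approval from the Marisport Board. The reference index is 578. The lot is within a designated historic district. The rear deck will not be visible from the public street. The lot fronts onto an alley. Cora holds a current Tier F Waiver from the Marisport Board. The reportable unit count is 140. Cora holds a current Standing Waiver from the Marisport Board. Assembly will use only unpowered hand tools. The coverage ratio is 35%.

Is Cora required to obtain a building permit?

Exception (a) does not apply: the compliance score is 39 points, not below 33 points.
Exception (b) does not apply: the coverage ratio is 35%, short of 40%.
Exception (c) requires that assessed value is less than $173,500; but assessed value is $177,500, not less than $173,500, so (c) is unavailable.
Exception (d) requires that the reportable unit count is under 119; but the reportable unit count is 140, not under 119, so (d) is unavailable.
Exception (e) is satisfied on its face — assembly uses only hand tools; the structure's height is 10 ft, under the 12 ft limit. But applying paragraphs (i)–(o): (i) is engaged — a current General Approval is held. (j) would limit (i) — the lot is in a historic district — but (k) sets (j) aside: (k) operates — a current Standing Waiver is held. (l) applies (the baseline figure is 418, less than the 477 limit), but yields to (m): (m) operates — the reference index is 578, under the 610 limit. (n) would limit (m) — the registered capacity is 1,970 units, below the 2,170 units limit — but (o) sets (n) aside: (o) applies — a current Annual Exemption Letter is held. So (e) is unavailable.
No exception displaces § 5.3.

Yes — Cora must obtain a building permit.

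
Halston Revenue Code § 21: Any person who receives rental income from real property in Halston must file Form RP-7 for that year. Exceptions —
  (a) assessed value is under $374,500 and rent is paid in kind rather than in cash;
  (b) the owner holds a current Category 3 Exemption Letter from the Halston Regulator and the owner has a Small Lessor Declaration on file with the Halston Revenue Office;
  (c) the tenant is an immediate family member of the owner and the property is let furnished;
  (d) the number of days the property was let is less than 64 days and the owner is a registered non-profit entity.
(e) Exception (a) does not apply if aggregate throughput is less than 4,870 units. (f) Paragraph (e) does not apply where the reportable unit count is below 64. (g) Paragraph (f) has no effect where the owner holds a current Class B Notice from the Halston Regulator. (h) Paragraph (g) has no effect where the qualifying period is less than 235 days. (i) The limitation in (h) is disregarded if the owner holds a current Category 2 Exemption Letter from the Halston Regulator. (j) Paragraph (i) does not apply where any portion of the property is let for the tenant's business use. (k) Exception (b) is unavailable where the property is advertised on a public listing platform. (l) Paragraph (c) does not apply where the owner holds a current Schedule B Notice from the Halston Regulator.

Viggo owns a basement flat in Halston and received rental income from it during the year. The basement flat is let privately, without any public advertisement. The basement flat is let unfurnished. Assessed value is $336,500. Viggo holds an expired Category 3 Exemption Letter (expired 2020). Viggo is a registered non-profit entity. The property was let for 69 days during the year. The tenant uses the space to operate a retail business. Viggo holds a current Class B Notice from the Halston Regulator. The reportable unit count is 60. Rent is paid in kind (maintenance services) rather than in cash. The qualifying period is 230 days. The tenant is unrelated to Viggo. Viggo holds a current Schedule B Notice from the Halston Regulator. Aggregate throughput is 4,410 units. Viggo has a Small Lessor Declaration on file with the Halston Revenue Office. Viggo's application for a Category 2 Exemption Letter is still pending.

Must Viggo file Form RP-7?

Exception (a)'s conditions are all satisfied: assessed value is $336,500, under the $374,500 limit; rent is paid in kind. Considering the limiting provisions: (e) is triggered (aggregate throughput is 4,410 units, less than the 4,870 units limit), but is overridden by (f): (f) is triggered — the reportable unit count is 60, below the 64 limit. (g) is engaged (a current Class B Notice is held), but is overridden by (h): (h) operates against (g): the qualifying period is 230 days, less than the 235 days limit. (i), which would lift (h), is inapplicable — there is no Category 2 Exemption Letter in force. So (a) applies.
Exception (b) does not apply: there is no Category 3 Exemption Letter in force.
Exception (c) does not apply: the tenant is unrelated to the owner.
Exception (d) requires that the number of days the property was let is less than 64 days; but the number of days the property was let is 69 days, not less than 64 days, so (d) is unavailable.

No — exception (a) applies; Viggo is not required to file Form RP-7.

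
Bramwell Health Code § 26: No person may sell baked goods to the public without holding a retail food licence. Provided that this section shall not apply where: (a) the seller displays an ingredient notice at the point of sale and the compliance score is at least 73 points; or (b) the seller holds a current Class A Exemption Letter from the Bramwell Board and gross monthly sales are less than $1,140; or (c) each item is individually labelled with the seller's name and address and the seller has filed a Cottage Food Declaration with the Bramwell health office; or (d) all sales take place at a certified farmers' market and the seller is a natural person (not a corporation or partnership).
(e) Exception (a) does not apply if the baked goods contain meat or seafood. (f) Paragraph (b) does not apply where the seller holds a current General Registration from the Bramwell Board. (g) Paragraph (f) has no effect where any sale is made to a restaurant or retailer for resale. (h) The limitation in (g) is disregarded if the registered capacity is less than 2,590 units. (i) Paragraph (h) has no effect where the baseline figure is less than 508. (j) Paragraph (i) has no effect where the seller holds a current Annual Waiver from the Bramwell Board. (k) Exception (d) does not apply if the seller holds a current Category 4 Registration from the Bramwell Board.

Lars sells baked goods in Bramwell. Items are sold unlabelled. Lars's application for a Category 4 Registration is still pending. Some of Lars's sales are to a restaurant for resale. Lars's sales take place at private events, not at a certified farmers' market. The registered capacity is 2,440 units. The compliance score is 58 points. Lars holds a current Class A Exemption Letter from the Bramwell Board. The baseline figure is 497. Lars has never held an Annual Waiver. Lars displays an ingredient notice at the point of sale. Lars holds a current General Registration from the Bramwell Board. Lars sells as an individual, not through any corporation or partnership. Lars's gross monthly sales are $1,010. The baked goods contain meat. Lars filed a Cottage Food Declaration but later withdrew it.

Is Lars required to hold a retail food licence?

Exception (a) requires that the compliance score is at least 73 points; but the compliance score is 58 points, short of 73 points, so (a) is unavailable.
All of (b)'s requirements are met (a current Class A Exemption Letter is held; gross monthly sales are $1,010, less than the $1,140 limit). Under paragraphs (f)–(j): (f) is triggered (a current General Registration is held), but is displaced by (g): (g) is triggered — some sales are to a restaurant for resale. (h) applies (the registered capacity is 2,440 units, less than the 2,590 units limit), but is displaced by (i): (i) operates against (h): the baseline figure is 497, less than the 508 limit. (j), which would lift (i), is not engaged — the Annual Waiver is not current. Exception (b) stands.
Exception (c) fails — items are sold unlabelled.
Exception (d) fails — sales are at private events, not a certified farmers' market.

No — exception (b) applies; Lars is not required to hold a retail food licence.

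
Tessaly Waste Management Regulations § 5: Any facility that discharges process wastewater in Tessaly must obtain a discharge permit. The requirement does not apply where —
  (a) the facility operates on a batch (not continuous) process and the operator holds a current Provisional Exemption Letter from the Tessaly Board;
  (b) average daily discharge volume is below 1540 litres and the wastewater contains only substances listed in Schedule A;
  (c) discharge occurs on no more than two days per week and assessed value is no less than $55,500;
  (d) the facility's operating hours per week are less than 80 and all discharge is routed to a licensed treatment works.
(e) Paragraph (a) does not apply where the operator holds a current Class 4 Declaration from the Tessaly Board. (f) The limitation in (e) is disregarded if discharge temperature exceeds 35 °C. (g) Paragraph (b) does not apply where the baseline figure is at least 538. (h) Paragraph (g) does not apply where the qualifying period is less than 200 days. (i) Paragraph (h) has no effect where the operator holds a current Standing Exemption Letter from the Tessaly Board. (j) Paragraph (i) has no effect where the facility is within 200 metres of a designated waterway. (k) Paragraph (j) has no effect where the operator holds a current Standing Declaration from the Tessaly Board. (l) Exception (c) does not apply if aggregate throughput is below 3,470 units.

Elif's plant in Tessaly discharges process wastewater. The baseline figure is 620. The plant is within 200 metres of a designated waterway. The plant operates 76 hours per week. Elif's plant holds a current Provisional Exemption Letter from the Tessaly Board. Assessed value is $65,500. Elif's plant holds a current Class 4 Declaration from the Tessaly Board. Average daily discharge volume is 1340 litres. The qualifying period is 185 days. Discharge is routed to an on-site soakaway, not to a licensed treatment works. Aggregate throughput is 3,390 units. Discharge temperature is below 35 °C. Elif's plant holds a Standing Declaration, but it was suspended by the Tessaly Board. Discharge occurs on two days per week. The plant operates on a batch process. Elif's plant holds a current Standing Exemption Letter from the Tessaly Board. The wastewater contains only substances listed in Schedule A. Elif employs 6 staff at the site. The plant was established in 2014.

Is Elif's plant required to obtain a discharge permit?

No — exception (b) applies; Elif's plant is not required to obtain a discharge permit.

All of (a)'s requirements are met (the facility operates on a batch process; a current Provisional Exemption Letter is held). However, paragraphs (e)–(f) must be considered: (e) operates against (a): a current Class 4 Declaration is held. (f) does not operate here (discharge temperature is below 35 °C), so (e) stands. Exception (a) does not apply.
Exception (b): average daily discharge volume is 1340 litres, below the 1540 litres limit; the wastewater is Schedule-A-only — every condition holds. Applying paragraphs (g)–(k): (g) is triggered (the baseline figure is 620, meeting the 538 threshold), but is overridden by (h): (h) operates — the qualifying period is 185 days, less than the 200 days limit. (i) is triggered (a current Standing Exemption Letter is held), but yields to (j): (j) operates against (i): the plant is within 200 m of a designated waterway. (k), which would lift (j), is inapplicable — no current Standing Declaration is held. (b) remains available.
Exception (c)'s conditions are all satisfied: discharge occurs on no more than two days per week; assessed value is $65,500, meeting the $55,500 threshold. But: (l) operates against (c): aggregate throughput is 3,390 units, below the 3,470 units limit. (c) is therefore removed.
Exception (d) requires that all discharge is routed to a licensed treatment works; but discharge is not routed to a licensed treatment works, so (d) is unavailable.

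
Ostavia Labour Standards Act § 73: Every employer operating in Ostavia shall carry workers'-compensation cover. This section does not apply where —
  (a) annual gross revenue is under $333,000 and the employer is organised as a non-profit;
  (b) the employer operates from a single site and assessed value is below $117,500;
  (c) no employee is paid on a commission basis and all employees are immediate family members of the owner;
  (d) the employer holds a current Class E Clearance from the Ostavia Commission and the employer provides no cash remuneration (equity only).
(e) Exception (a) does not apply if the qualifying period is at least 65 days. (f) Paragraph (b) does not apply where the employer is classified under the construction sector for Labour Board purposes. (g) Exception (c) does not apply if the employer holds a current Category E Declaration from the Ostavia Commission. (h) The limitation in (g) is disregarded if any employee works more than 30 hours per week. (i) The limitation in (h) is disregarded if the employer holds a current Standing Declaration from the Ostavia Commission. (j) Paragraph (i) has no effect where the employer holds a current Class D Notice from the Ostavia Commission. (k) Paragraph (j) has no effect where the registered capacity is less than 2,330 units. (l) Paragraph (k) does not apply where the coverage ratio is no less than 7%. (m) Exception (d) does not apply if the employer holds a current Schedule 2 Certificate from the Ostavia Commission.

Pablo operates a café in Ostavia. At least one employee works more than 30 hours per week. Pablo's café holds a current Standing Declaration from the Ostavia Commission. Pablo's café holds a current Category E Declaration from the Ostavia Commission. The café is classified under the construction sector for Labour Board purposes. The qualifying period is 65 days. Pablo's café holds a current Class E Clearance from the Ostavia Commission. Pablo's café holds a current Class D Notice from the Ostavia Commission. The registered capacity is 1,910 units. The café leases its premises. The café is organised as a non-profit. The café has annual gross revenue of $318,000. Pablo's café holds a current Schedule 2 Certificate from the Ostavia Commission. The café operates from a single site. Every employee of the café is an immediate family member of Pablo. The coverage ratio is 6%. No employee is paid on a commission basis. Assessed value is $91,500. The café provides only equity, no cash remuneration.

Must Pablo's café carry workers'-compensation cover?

Yes — Pablo's café must carry workers'-compensation cover.

Exception (a): annual gross revenue is $318,000, under the $333,000 limit; the employer is a non-profit — every condition holds. However, paragraph (e) must be considered: (e) operates against (a): the qualifying period is 65 days, meeting the 65 days threshold. (a) is therefore removed.
Exception (b): the employer operates from a single site; assessed value is $91,500, below the $117,500 limit — every condition holds. Turning to paragraph (f): (f) operates — the café is classified under the construction sector. (b) is therefore removed.
Exception (c) is satisfied on its face — no employee is paid on commission; every employee is an immediate family member. Turning to paragraphs (g)–(l): (g) operates against (c): a current Category E Declaration is held. (h) operates (at least one employee exceeds 30 hours/week), but is itself disapplied by (i): (i) is engaged — a current Standing Declaration is held. (j) would limit (i) — a current Class D Notice is held — but (k) sets (j) aside: (k) operates against (j): the registered capacity is 1,910 units, less than the 2,330 units limit. (l), which would lift (k), is not triggered — the coverage ratio is 6%, short of 7%. Exception (c) does not apply.
All of (d)'s requirements are met (a current Class E Clearance is held; remuneration is equity-only). However, paragraph (m) must be considered: (m) operates against (d): a current Schedule 2 Certificate is held. (d) is therefore removed.
No exception applies. The general rule governs.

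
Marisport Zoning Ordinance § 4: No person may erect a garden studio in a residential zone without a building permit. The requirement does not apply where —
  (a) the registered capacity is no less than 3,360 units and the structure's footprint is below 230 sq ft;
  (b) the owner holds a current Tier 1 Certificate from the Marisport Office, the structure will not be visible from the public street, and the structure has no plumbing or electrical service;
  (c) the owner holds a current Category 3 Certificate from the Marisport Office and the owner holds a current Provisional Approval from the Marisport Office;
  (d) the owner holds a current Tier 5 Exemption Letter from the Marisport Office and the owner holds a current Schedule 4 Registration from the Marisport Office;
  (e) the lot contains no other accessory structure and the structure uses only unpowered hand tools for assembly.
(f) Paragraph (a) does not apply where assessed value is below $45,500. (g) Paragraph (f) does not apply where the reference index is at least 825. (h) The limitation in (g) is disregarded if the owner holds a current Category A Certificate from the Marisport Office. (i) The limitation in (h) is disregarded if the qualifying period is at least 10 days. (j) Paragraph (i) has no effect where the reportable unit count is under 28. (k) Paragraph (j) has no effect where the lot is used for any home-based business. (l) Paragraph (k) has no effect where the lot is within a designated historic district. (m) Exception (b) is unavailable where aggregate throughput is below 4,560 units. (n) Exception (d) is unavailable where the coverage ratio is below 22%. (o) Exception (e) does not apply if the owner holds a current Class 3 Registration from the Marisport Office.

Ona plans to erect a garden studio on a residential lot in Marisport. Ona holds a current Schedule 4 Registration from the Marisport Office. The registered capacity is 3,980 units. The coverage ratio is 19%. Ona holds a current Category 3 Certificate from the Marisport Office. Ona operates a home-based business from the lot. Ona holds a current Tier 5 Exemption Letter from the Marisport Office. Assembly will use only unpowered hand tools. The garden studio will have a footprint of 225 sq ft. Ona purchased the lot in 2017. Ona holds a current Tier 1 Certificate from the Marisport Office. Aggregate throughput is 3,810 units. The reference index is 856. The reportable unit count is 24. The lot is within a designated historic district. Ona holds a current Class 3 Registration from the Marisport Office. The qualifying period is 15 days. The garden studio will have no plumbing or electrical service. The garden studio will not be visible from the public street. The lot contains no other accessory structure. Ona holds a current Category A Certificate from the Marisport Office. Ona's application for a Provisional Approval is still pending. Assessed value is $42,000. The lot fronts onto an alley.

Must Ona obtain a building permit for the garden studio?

Exception (a) is satisfied on its face — the registered capacity is 3,980 units, meeting the 3,360 units threshold; the structure's footprint is 225 sq ft, below the 230 sq ft limit. But applying paragraphs (f)–(l): (f) operates against (a): assessed value is $42,000, below the $45,500 limit. (g) would limit (f) — the reference index is 856, meeting the 825 threshold — but (h) sets (g) aside: (h) operates against (g): a current Category A Certificate is held. (i) would limit (h) — the qualifying period is 15 days, meeting the 10 days threshold — but (j) sets (i) aside: (j) applies — the reportable unit count is 24, under the 28 limit. (k) would limit (j) — a home-based business operates on the lot — but (l) sets (k) aside: (l) is triggered — the lot is in a historic district. So (a) is unavailable.
Exception (b): a current Tier 1 Certificate is held; the structure will not be visible from the street; there is no plumbing or electrical service — every condition holds. Turning to paragraph (m): (m) is engaged — aggregate throughput is 3,810 units, below the 4,560 units limit. Exception (b) does not apply.
Exception (c) does not apply: no current Provisional Approval is held.
Exception (d) is satisfied on its face — a current Tier 5 Exemption Letter is held; a current Schedule 4 Registration is held. But: (n) operates against (d): the coverage ratio is 19%, below the 22% limit. (d) is therefore removed.
Exception (e)'s conditions are all satisfied: the lot has no other accessory structure; assembly uses only hand tools. However, paragraph (o) must be considered: (o) operates — a current Class 3 Registration is held. Exception (e) does not apply.
Every exception is unavailable, so the rule governs.

Yes — Ona must obtain a building permit.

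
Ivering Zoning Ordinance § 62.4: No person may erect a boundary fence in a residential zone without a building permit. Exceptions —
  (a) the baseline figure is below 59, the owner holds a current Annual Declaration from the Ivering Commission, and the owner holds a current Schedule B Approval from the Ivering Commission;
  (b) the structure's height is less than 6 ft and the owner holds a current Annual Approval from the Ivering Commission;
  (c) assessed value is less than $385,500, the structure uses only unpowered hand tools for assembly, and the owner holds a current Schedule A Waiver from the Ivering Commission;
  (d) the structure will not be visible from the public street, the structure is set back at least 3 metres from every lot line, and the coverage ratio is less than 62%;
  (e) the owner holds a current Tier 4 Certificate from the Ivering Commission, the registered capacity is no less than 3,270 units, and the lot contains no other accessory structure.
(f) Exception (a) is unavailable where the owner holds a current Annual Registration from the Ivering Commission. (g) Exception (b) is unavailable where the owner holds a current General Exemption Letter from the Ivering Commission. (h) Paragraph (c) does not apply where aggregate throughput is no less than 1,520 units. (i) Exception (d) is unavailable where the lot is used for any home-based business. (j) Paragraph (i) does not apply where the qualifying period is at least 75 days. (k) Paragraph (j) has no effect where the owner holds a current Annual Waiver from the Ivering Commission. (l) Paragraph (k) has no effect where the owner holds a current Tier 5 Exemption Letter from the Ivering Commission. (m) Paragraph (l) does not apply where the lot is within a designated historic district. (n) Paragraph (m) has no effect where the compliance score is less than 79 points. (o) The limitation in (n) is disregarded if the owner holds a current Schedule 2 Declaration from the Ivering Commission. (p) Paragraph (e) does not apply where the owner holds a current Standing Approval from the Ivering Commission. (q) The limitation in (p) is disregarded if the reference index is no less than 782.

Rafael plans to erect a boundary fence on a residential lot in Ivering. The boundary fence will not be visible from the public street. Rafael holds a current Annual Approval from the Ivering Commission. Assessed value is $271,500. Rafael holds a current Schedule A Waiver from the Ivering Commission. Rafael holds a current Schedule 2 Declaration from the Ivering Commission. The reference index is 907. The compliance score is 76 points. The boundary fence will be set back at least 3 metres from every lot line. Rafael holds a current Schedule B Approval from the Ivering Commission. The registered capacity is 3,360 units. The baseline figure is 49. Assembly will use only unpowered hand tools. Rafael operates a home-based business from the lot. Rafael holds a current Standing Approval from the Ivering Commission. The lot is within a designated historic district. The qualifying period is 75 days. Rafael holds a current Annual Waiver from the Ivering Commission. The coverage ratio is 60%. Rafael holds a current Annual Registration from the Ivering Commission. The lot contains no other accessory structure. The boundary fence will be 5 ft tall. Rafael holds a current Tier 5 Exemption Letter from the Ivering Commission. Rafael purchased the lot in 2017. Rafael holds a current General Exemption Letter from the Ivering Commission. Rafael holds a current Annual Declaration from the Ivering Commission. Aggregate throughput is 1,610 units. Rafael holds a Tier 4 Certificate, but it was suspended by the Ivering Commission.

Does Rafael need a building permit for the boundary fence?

Yes — Rafael must obtain a building permit.

Exception (a): the baseline figure is 49, below the 59 limit; a current Annual Declaration is held; a current Schedule B Approval is held — every condition holds. But: (f) is engaged — a current Annual Registration is held. Exception (a) does not apply.
Exception (b) is satisfied on its face — the structure's height is 5 ft, less than the 6 ft limit; a current Annual Approval is held. However, paragraph (g) must be considered: (g) is triggered — a current General Exemption Letter is held. So (b) is unavailable.
Exception (c)'s conditions are all satisfied: assessed value is $271,500, less than the $385,500 limit; assembly uses only hand tools; a current Schedule A Waiver is held. Turning to paragraph (h): (h) applies — aggregate throughput is 1,610 units, meeting the 1,520 units threshold. Exception (c) does not apply.
Exception (d): the structure will not be visible from the street; the setback is at least 3 m on every side; the coverage ratio is 60%, less than the 62% limit — every condition holds. Turning to paragraphs (i)–(o): (i) applies — a home-based business operates on the lot. (j) is engaged (the qualifying period is 75 days, meeting the 75 days threshold), but is set aside by (k): (k) operates against (j): a current Annual Waiver is held. (l) would limit (k) — a current Tier 5 Exemption Letter is held — but (m) sets (l) aside: (m) operates — the lot is in a historic district. (n) would limit (m) — the compliance score is 76 points, less than the 79 points limit — but (o) sets (n) aside: (o) applies — a current Schedule 2 Declaration is held. Exception (d) does not apply.
Exception (e) requires that the owner holds a current Tier 4 Certificate from the Ivering Commission; but no current Tier 4 Certificate is held, so (e) is unavailable.
No exception displaces § 62.4.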